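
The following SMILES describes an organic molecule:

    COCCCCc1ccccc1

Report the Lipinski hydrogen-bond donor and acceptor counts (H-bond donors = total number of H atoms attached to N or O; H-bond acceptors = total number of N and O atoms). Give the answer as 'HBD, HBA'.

Donors: find every N or O and count the H atoms it carries.
  atom 2 (O): bond orders sum to 2 → 0 H
Lipinski HBD = 0.
Acceptors: N atoms = 0, O atoms = 1 → HBA = 1.

0, 1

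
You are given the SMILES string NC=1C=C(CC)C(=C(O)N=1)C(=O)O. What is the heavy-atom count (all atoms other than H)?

Every atom symbol written in the SMILES (organic subset) is one heavy atom; implicit H are not written.
Heavy atoms by element → C:8, N:2, O:3.
Total: 13.

13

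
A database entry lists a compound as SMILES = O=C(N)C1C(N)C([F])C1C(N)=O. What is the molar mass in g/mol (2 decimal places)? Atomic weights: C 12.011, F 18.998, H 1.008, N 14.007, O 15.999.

175.16 g/mol

First, the molecular formula is C6H10FN3O2 (counting implicit H from valence).
  C: 6 × 12.011 = 72.066
  F: 1 × 18.998 = 18.998
  H: 10 × 1.008 = 10.080
  N: 3 × 14.007 = 42.021
  O: 2 × 15.999 = 31.998
Sum: 6×12.011 + 1×18.998 + 10×1.008 + 3×14.007 + 2×15.999 = 175.163 → 175.16 g/mol.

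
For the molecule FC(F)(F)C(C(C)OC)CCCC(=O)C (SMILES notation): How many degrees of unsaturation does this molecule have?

Degree of unsaturation = (number of rings) + (number of π bonds).
Ring closures in the SMILES: 0.
π bonds: 1 double bond (each 1 DoU) → 1 DoU from unsaturation.
Total DoU = 0 + 1 = 1.

1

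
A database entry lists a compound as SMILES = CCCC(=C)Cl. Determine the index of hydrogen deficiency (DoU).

Molecular formula: C5H9Cl.
DoU = (2C + 2 + N − H − X) / 2, where X is the halogen count and O/S are ignored.
    = (2·5 + 2 + 0 − 9 − 1) / 2 = 2 / 2 = 1.

1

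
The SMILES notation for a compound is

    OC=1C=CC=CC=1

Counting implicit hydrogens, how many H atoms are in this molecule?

Walk through each heavy atom and fill implicit hydrogens from standard valence (C 4, N 3, O 2, S 2, halogen 1):
  atom 1: O, bond orders sum to 1 (valence 2) → 1 H
  atom 2: C, bond orders sum to 4 (valence 4) → 0 H
  atom 3: C, bond orders sum to 3 (valence 4) → 1 H
  atom 4: C, bond orders sum to 3 (valence 4) → 1 H
  atom 5: C, bond orders sum to 3 (valence 4) → 1 H
  atom 6: C, bond orders sum to 3 (valence 4) → 1 H
  atom 7: C, bond orders sum to 3 (valence 4) → 1 H
Total hydrogens: 6.

6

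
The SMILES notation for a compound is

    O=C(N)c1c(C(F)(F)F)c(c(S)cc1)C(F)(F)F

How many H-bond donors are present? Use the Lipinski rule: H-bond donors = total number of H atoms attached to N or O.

2

Donors: find every N or O and count the H atoms it carries.
  atom 1 (O): bond orders sum to 2 → 0 H
  atom 3 (N): bond orders sum to 1 → 2 H
Lipinski HBD = 2.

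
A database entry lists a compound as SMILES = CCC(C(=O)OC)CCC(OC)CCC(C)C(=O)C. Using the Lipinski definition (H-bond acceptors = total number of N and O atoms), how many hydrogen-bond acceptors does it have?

N atoms: 0; O atoms: 4.
Lipinski HBA = 0 + 4 = 4.

4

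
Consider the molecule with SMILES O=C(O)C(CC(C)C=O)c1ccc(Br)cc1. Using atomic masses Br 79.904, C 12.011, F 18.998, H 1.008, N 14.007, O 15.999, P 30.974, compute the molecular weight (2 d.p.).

285.14 g/mol

First, the molecular formula is C12H13BrO3 (counting implicit H from valence).
  Br: 1 × 79.904 = 79.904
  C: 12 × 12.011 = 144.132
  H: 13 × 1.008 = 13.104
  O: 3 × 15.999 = 47.997
Sum: 1×79.904 + 12×12.011 + 13×1.008 + 3×15.999 = 285.137 → 285.14 g/mol.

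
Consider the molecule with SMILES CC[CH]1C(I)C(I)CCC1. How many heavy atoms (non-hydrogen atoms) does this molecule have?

10

Every atom symbol written in the SMILES (organic subset) is one heavy atom; implicit H are not written.
Heavy atoms by element → C:8, I:2.
Total: 10.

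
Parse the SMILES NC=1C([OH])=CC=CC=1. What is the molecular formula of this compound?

Walk through each heavy atom and fill implicit hydrogens from standard valence (C 4, N 3, O 2, S 2, halogen 1):
  atom 1: N, bond orders sum to 1 (valence 3) → 2 H
  atom 2: C, bond orders sum to 4 (valence 4) → 0 H
  atom 3: C, bond orders sum to 4 (valence 4) → 0 H
  atom 4: O with explicit H count 1
  atom 5: C, bond orders sum to 3 (valence 4) → 1 H
  atom 6: C, bond orders sum to 3 (valence 4) → 1 H
  atom 7: C, bond orders sum to 3 (valence 4) → 1 H
  atom 8: C, bond orders sum to 3 (valence 4) → 1 H
Totals → C:6, H:7, N:1, O:1.
In Hill order: C6H7NO.

C6H7NO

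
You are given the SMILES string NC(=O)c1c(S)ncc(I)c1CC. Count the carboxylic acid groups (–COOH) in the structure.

0

Scan the SMILES for the carboxylic acid motif — none present.
Groups that are present: 1 amide, 1 thiol.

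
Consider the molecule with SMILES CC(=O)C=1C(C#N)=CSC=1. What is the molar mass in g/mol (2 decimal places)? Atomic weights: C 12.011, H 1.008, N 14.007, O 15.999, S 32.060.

151.18 g/mol

First, the molecular formula is C7H5NOS (counting implicit H from valence).
  C: 7 × 12.011 = 84.077
  H: 5 × 1.008 = 5.040
  N: 1 × 14.007 = 14.007
  O: 1 × 15.999 = 15.999
  S: 1 × 32.060 = 32.060
Sum: 7×12.011 + 5×1.008 + 1×14.007 + 1×15.999 + 1×32.060 = 151.183 → 151.18 g/mol.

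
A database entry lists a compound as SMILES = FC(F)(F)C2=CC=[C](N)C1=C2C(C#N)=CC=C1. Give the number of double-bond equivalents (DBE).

9

Degree of unsaturation = (number of rings) + (number of π bonds).
Ring closures in the SMILES: 2.
π bonds: 5 double bonds (each 1 DoU), 1 triple bond (each 2 DoU) → 7 DoU from unsaturation.
Total DoU = 2 + 7 = 9.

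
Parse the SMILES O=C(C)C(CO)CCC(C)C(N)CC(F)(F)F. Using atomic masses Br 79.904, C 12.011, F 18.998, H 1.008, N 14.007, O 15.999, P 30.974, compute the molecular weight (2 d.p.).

255.28 g/mol

First, the molecular formula is C11H20F3NO2 (counting implicit H from valence).
  C: 11 × 12.011 = 132.121
  F: 3 × 18.998 = 56.994
  H: 20 × 1.008 = 20.160
  N: 1 × 14.007 = 14.007
  O: 2 × 15.999 = 31.998
Sum: 11×12.011 + 3×18.998 + 20×1.008 + 1×14.007 + 2×15.999 = 255.280 → 255.28 g/mol.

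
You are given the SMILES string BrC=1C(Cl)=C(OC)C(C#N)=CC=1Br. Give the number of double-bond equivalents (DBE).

Degree of unsaturation = (number of rings) + (number of π bonds).
Ring closures in the SMILES: 1.
π bonds: 3 double bonds (each 1 DoU), 1 triple bond (each 2 DoU) → 5 DoU from unsaturation.
Total DoU = 1 + 5 = 6.

6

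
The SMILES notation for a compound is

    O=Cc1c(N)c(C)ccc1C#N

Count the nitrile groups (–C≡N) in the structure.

1

The nitrile motif appears at heavy-atom position 11 in the SMILES.
Other groups present: 1 aldehyde, 1 primary amine.
Nitrile count: 1.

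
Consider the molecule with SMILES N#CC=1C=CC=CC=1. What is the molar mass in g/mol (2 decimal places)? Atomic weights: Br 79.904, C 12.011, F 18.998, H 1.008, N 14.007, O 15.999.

103.12 g/mol

First, the molecular formula is C7H5N (counting implicit H from valence).
  C: 7 × 12.011 = 84.077
  H: 5 × 1.008 = 5.040
  N: 1 × 14.007 = 14.007
Sum: 7×12.011 + 5×1.008 + 1×14.007 = 103.124 → 103.12 g/mol.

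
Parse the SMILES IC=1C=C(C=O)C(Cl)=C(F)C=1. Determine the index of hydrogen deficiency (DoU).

5

Degree of unsaturation = (number of rings) + (number of π bonds).
Ring closures in the SMILES: 1.
π bonds: 4 double bonds (each 1 DoU) → 4 DoU from unsaturation.
Total DoU = 1 + 4 = 5.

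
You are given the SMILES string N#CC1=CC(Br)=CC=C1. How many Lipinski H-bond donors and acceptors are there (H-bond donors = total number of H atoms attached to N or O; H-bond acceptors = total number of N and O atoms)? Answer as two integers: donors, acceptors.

0, 1

Donors: find every N or O and count the H atoms it carries.
  atom 1 (N): bond orders sum to 3 → 0 H
Lipinski HBD = 0.
Acceptors: N atoms = 1, O atoms = 0 → HBA = 1.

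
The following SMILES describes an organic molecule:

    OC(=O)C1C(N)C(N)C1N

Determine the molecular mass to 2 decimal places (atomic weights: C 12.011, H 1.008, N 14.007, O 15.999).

145.16 g/mol

First, the molecular formula is C5H11N3O2 (counting implicit H from valence).
  C: 5 × 12.011 = 60.055
  H: 11 × 1.008 = 11.088
  N: 3 × 14.007 = 42.021
  O: 2 × 15.999 = 31.998
Sum: 5×12.011 + 11×1.008 + 3×14.007 + 2×15.999 = 145.162 → 145.16 g/mol.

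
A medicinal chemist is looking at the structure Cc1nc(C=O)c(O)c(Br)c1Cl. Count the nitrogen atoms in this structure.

1

Scan the SMILES for N atoms (remember two-letter symbols like Cl and Br are single atoms).
Nitrogen count: 1.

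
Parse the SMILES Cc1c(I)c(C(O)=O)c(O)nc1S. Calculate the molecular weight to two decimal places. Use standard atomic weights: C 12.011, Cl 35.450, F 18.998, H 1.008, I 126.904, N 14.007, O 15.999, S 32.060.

First, the molecular formula is C7H6INO3S (counting implicit H from valence).
  C: 7 × 12.011 = 84.077
  H: 6 × 1.008 = 6.048
  I: 1 × 126.904 = 126.904
  N: 1 × 14.007 = 14.007
  O: 3 × 15.999 = 47.997
  S: 1 × 32.060 = 32.060
Sum: 7×12.011 + 6×1.008 + 1×126.904 + 1×14.007 + 3×15.999 + 1×32.060 = 311.093 → 311.09 g/mol.

311.09 g/mol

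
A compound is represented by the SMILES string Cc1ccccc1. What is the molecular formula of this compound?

C7H8

Walk through each heavy atom and fill implicit hydrogens from standard valence (C 4, N 3, O 2, S 2, halogen 1); for lowercase aromatic atoms, an aromatic c carries 1 H when it has two neighbours and 0 H with three, and aromatic n carries 0 H:
  atom 1: C, bond orders sum to 1 (valence 4) → 3 H
  atom 2: aromatic c, 3 neighbours → 0 H
  atom 3: aromatic c, 2 neighbours → 1 H
  atom 4: aromatic c, 2 neighbours → 1 H
  atom 5: aromatic c, 2 neighbours → 1 H
  atom 6: aromatic c, 2 neighbours → 1 H
  atom 7: aromatic c, 2 neighbours → 1 H
Totals → C:7, H:8.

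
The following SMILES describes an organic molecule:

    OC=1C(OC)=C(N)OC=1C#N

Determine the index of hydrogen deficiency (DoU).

5

Molecular formula: C6H6N2O3.
DoU = (2C + 2 + N − H − X) / 2, where X is the halogen count and O/S are ignored.
    = (2·6 + 2 + 2 − 6 − 0) / 2 = 10 / 2 = 5.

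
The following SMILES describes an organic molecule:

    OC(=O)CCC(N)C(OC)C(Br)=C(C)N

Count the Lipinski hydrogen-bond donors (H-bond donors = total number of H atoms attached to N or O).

5

Donors: find every N or O and count the H atoms it carries.
  atom 1 (O): bond orders sum to 1 → 1 H
  atom 3 (O): bond orders sum to 2 → 0 H
  atom 7 (N): bond orders sum to 1 → 2 H
  atom 9 (O): bond orders sum to 2 → 0 H
  atom 15 (N): bond orders sum to 1 → 2 H
Lipinski HBD = 5.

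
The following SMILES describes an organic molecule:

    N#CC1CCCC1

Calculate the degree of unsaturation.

3

Degree of unsaturation = (number of rings) + (number of π bonds).
Ring closures in the SMILES: 1.
π bonds: 1 triple bond (each 2 DoU) → 2 DoU from unsaturation.
Total DoU = 1 + 2 = 3.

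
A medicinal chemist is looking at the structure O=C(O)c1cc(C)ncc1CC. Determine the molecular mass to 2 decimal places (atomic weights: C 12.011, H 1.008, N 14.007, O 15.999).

165.19 g/mol

First, the molecular formula is C9H11NO2 (counting implicit H from valence).
  C: 9 × 12.011 = 108.099
  H: 11 × 1.008 = 11.088
  N: 1 × 14.007 = 14.007
  O: 2 × 15.999 = 31.998
Sum: 9×12.011 + 11×1.008 + 1×14.007 + 2×15.999 = 165.192 → 165.19 g/mol.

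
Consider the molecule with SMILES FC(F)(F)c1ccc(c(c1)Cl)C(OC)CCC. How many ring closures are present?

In SMILES, each pair of matching ring-closure digits denotes one ring-closing bond; the number of such bonds equals the number of independent rings.
Ring-closure bonds here: 1.

1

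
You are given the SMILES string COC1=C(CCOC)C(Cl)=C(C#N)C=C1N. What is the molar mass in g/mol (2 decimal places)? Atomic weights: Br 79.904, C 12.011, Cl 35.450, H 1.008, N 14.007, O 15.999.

240.69 g/mol

First, the molecular formula is C11H13ClN2O2 (counting implicit H from valence).
  C: 11 × 12.011 = 132.121
  Cl: 1 × 35.450 = 35.450
  H: 13 × 1.008 = 13.104
  N: 2 × 14.007 = 28.014
  O: 2 × 15.999 = 31.998
Sum: 11×12.011 + 1×35.450 + 13×1.008 + 2×14.007 + 2×15.999 = 240.687 → 240.69 g/mol.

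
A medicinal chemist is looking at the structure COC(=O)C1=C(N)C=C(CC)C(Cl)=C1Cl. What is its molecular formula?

Walk through each heavy atom and fill implicit hydrogens from standard valence (C 4, N 3, O 2, S 2, halogen 1):
  atom 1: C, bond orders sum to 1 (valence 4) → 3 H
  atom 2: O, bond orders sum to 2 (valence 2) → 0 H
  atom 3: C, bond orders sum to 4 (valence 4) → 0 H
  atom 4: O, bond orders sum to 2 (valence 2) → 0 H
  atom 5: C, bond orders sum to 4 (valence 4) → 0 H
  atom 6: C, bond orders sum to 4 (valence 4) → 0 H
  atom 7: N, bond orders sum to 1 (valence 3) → 2 H
  atom 8: C, bond orders sum to 3 (valence 4) → 1 H
  atom 9: C, bond orders sum to 4 (valence 4) → 0 H
  atom 10: C, bond orders sum to 2 (valence 4) → 2 H
  atom 11: C, bond orders sum to 1 (valence 4) → 3 H
  atom 12: C, bond orders sum to 4 (valence 4) → 0 H
  atom 13: Cl (halogen, monovalent) → 0 H
  atom 14: C, bond orders sum to 4 (valence 4) → 0 H
  atom 15: Cl (halogen, monovalent) → 0 H
Totals → C:10, H:11, Cl:2, N:1, O:2.

C10H11Cl2NO2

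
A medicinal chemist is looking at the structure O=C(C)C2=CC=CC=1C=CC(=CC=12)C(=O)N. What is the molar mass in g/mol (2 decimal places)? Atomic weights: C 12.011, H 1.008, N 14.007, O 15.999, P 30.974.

213.24 g/mol

First, the molecular formula is C13H11NO2 (counting implicit H from valence).
  C: 13 × 12.011 = 156.143
  H: 11 × 1.008 = 11.088
  N: 1 × 14.007 = 14.007
  O: 2 × 15.999 = 31.998
Sum: 13×12.011 + 11×1.008 + 1×14.007 + 2×15.999 = 213.236 → 213.24 g/mol.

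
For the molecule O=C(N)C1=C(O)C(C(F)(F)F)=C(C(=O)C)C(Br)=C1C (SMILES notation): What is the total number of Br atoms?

1

Scan the SMILES for Br atoms (remember two-letter symbols like Cl and Br are single atoms).
Bromine count: 1.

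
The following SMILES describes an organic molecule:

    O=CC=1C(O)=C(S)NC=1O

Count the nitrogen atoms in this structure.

1

Scan the SMILES for N atoms (remember two-letter symbols like Cl and Br are single atoms).
Nitrogen count: 1.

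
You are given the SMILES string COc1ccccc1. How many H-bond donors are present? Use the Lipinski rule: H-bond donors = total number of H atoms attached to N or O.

0

Donors: find every N or O and count the H atoms it carries.
  atom 2 (O): bond orders sum to 2 → 0 H
Lipinski HBD = 0.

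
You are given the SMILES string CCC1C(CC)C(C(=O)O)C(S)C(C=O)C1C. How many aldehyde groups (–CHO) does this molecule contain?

1

The aldehyde motif appears at heavy-atom position 14 in the SMILES.
Other groups present: 1 carboxylic acid, 1 thiol.
Aldehyde count: 1.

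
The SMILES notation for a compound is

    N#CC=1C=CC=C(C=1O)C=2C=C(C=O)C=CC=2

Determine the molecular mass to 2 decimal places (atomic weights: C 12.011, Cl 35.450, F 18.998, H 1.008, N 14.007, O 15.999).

First, the molecular formula is C14H9NO2 (counting implicit H from valence).
  C: 14 × 12.011 = 168.154
  H: 9 × 1.008 = 9.072
  N: 1 × 14.007 = 14.007
  O: 2 × 15.999 = 31.998
Sum: 14×12.011 + 9×1.008 + 1×14.007 + 2×15.999 = 223.231 → 223.23 g/mol.

223.23 g/mol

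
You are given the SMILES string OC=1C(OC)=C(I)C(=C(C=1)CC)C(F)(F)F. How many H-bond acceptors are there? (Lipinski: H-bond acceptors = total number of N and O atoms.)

N atoms: 0; O atoms: 2.
Lipinski HBA = 0 + 2 = 2.

2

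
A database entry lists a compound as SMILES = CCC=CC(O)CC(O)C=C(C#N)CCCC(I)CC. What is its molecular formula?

Walk through each heavy atom and fill implicit hydrogens from standard valence (C 4, N 3, O 2, S 2, halogen 1):
  atom 1: C, bond orders sum to 1 (valence 4) → 3 H
  atom 2: C, bond orders sum to 2 (valence 4) → 2 H
  atom 3: C, bond orders sum to 3 (valence 4) → 1 H
  atom 4: C, bond orders sum to 3 (valence 4) → 1 H
  atom 5: C, bond orders sum to 3 (valence 4) → 1 H
  atom 6: O, bond orders sum to 1 (valence 2) → 1 H
  atom 7: C, bond orders sum to 2 (valence 4) → 2 H
  atom 8: C, bond orders sum to 3 (valence 4) → 1 H
  atom 9: O, bond orders sum to 1 (valence 2) → 1 H
  atom 10: C, bond orders sum to 3 (valence 4) → 1 H
  atom 11: C, bond orders sum to 4 (valence 4) → 0 H
  atom 12: C, bond orders sum to 4 (valence 4) → 0 H
  atom 13: N, bond orders sum to 3 (valence 3) → 0 H
  atom 14: C, bond orders sum to 2 (valence 4) → 2 H
  atom 15: C, bond orders sum to 2 (valence 4) → 2 H
  atom 16: C, bond orders sum to 2 (valence 4) → 2 H
  atom 17: C, bond orders sum to 3 (valence 4) → 1 H
  atom 18: I (halogen, monovalent) → 0 H
  atom 19: C, bond orders sum to 2 (valence 4) → 2 H
  atom 20: C, bond orders sum to 1 (valence 4) → 3 H
Totals → C:16, H:26, I:1, N:1, O:2.
In Hill order: C16H26INO2.

C16H26INO2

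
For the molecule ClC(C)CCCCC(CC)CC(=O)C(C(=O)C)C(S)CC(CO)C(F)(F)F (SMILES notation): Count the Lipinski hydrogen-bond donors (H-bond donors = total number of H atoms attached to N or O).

Donors: find every N or O and count the H atoms it carries.
  atom 13 (O): bond orders sum to 2 → 0 H
  atom 16 (O): bond orders sum to 2 → 0 H
  atom 23 (O): bond orders sum to 1 → 1 H
Lipinski HBD = 1.

1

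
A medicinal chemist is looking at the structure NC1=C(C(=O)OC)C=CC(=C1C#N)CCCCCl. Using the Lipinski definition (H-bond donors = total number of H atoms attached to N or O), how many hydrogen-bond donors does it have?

Donors: find every N or O and count the H atoms it carries.
  atom 1 (N): bond orders sum to 1 → 2 H
  atom 5 (O): bond orders sum to 2 → 0 H
  atom 6 (O): bond orders sum to 2 → 0 H
  atom 13 (N): bond orders sum to 3 → 0 H
Lipinski HBD = 2.

2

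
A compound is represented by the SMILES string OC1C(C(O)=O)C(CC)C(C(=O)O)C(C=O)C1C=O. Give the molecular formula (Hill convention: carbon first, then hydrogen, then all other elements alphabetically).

C12H16O7

Walk through each heavy atom and fill implicit hydrogens from standard valence (C 4, N 3, O 2, S 2, halogen 1):
  atom 1: O, bond orders sum to 1 (valence 2) → 1 H
  atom 2: C, bond orders sum to 3 (valence 4) → 1 H
  atom 3: C, bond orders sum to 3 (valence 4) → 1 H
  atom 4: C, bond orders sum to 4 (valence 4) → 0 H
  atom 5: O, bond orders sum to 1 (valence 2) → 1 H
  atom 6: O, bond orders sum to 2 (valence 2) → 0 H
  atom 7: C, bond orders sum to 3 (valence 4) → 1 H
  atom 8: C, bond orders sum to 2 (valence 4) → 2 H
  atom 9: C, bond orders sum to 1 (valence 4) → 3 H
  atom 10: C, bond orders sum to 3 (valence 4) → 1 H
  atom 11: C, bond orders sum to 4 (valence 4) → 0 H
  atom 12: O, bond orders sum to 2 (valence 2) → 0 H
  atom 13: O, bond orders sum to 1 (valence 2) → 1 H
  atom 14: C, bond orders sum to 3 (valence 4) → 1 H
  atom 15: C, bond orders sum to 3 (valence 4) → 1 H
  atom 16: O, bond orders sum to 2 (valence 2) → 0 H
  atom 17: C, bond orders sum to 3 (valence 4) → 1 H
  atom 18: C, bond orders sum to 3 (valence 4) → 1 H
  atom 19: O, bond orders sum to 2 (valence 2) → 0 H
Totals → C:12, H:16, O:7.
In Hill order: C12H16O7.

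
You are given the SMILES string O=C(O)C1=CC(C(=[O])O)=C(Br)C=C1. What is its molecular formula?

Walk through each heavy atom and fill implicit hydrogens from standard valence (C 4, N 3, O 2, S 2, halogen 1):
  atom 1: O, bond orders sum to 2 (valence 2) → 0 H
  atom 2: C, bond orders sum to 4 (valence 4) → 0 H
  atom 3: O, bond orders sum to 1 (valence 2) → 1 H
  atom 4: C, bond orders sum to 4 (valence 4) → 0 H
  atom 5: C, bond orders sum to 3 (valence 4) → 1 H
  atom 6: C, bond orders sum to 4 (valence 4) → 0 H
  atom 7: C, bond orders sum to 4 (valence 4) → 0 H
  atom 8: O with explicit H count 0
  atom 9: O, bond orders sum to 1 (valence 2) → 1 H
  atom 10: C, bond orders sum to 4 (valence 4) → 0 H
  atom 11: Br (halogen, monovalent) → 0 H
  atom 12: C, bond orders sum to 3 (valence 4) → 1 H
  atom 13: C, bond orders sum to 3 (valence 4) → 1 H
Totals → C:8, H:5, Br:1, O:4.
In Hill order: C8H5BrO4.

C8H5BrO4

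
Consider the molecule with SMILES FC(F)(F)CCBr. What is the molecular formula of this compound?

C3H4BrF3

Walk through each heavy atom and fill implicit hydrogens from standard valence (C 4, N 3, O 2, S 2, halogen 1):
  atom 1: F (halogen, monovalent) → 0 H
  atom 2: C, bond orders sum to 4 (valence 4) → 0 H
  atom 3: F (halogen, monovalent) → 0 H
  atom 4: F (halogen, monovalent) → 0 H
  atom 5: C, bond orders sum to 2 (valence 4) → 2 H
  atom 6: C, bond orders sum to 2 (valence 4) → 2 H
  atom 7: Br (halogen, monovalent) → 0 H
Totals → C:3, H:4, Br:1, F:3.
In Hill order: C3H4BrF3.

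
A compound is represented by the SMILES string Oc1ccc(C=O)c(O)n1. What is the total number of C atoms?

Count every carbon token in the SMILES (each C, including those in ring-closure positions and inside branches).
Carbon count: 6.

6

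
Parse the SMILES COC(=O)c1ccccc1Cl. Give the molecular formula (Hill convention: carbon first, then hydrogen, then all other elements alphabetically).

C8H7ClO2

Walk through each heavy atom and fill implicit hydrogens from standard valence (C 4, N 3, O 2, S 2, halogen 1); for lowercase aromatic atoms, an aromatic c carries 1 H when it has two neighbours and 0 H with three, and aromatic n carries 0 H:
  atom 1: C, bond orders sum to 1 (valence 4) → 3 H
  atom 2: O, bond orders sum to 2 (valence 2) → 0 H
  atom 3: C, bond orders sum to 4 (valence 4) → 0 H
  atom 4: O, bond orders sum to 2 (valence 2) → 0 H
  atom 5: aromatic c, 3 neighbours → 0 H
  atom 6: aromatic c, 2 neighbours → 1 H
  atom 7: aromatic c, 2 neighbours → 1 H
  atom 8: aromatic c, 2 neighbours → 1 H
  atom 9: aromatic c, 2 neighbours → 1 H
  atom 10: aromatic c, 3 neighbours → 0 H
  atom 11: Cl (halogen, monovalent) → 0 H
Totals → C:8, H:7, Cl:1, O:2.
In Hill order: C8H7ClO2.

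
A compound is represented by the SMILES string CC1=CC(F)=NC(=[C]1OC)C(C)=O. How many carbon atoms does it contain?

Count every carbon token in the SMILES (each C, including those in ring-closure positions and inside branches).
Carbon count: 9.

9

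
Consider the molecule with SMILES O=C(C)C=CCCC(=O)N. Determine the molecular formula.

C7H11NO2

Walk through each heavy atom and fill implicit hydrogens from standard valence (C 4, N 3, O 2, S 2, halogen 1):
  atom 1: O, bond orders sum to 2 (valence 2) → 0 H
  atom 2: C, bond orders sum to 4 (valence 4) → 0 H
  atom 3: C, bond orders sum to 1 (valence 4) → 3 H
  atom 4: C, bond orders sum to 3 (valence 4) → 1 H
  atom 5: C, bond orders sum to 3 (valence 4) → 1 H
  atom 6: C, bond orders sum to 2 (valence 4) → 2 H
  atom 7: C, bond orders sum to 2 (valence 4) → 2 H
  atom 8: C, bond orders sum to 4 (valence 4) → 0 H
  atom 9: O, bond orders sum to 2 (valence 2) → 0 H
  atom 10: N, bond orders sum to 1 (valence 3) → 2 H
Totals → C:7, H:11, N:1, O:2.
In Hill order: C7H11NO2.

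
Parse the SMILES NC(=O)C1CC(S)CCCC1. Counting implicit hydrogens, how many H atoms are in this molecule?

15

Walk through each heavy atom and fill implicit hydrogens from standard valence (C 4, N 3, O 2, S 2, halogen 1):
  atom 1: N, bond orders sum to 1 (valence 3) → 2 H
  atom 2: C, bond orders sum to 4 (valence 4) → 0 H
  atom 3: O, bond orders sum to 2 (valence 2) → 0 H
  atom 4: C, bond orders sum to 3 (valence 4) → 1 H
  atom 5: C, bond orders sum to 2 (valence 4) → 2 H
  atom 6: C, bond orders sum to 3 (valence 4) → 1 H
  atom 7: S, bond orders sum to 1 (valence 2) → 1 H
  atom 8: C, bond orders sum to 2 (valence 4) → 2 H
  atom 9: C, bond orders sum to 2 (valence 4) → 2 H
  atom 10: C, bond orders sum to 2 (valence 4) → 2 H
  atom 11: C, bond orders sum to 2 (valence 4) → 2 H
Total hydrogens: 15.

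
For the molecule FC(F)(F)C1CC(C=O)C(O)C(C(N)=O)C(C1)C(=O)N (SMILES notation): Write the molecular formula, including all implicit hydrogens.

Walk through each heavy atom and fill implicit hydrogens from standard valence (C 4, N 3, O 2, S 2, halogen 1):
  atom 1: F (halogen, monovalent) → 0 H
  atom 2: C, bond orders sum to 4 (valence 4) → 0 H
  atom 3: F (halogen, monovalent) → 0 H
  atom 4: F (halogen, monovalent) → 0 H
  atom 5: C, bond orders sum to 3 (valence 4) → 1 H
  atom 6: C, bond orders sum to 2 (valence 4) → 2 H
  atom 7: C, bond orders sum to 3 (valence 4) → 1 H
  atom 8: C, bond orders sum to 3 (valence 4) → 1 H
  atom 9: O, bond orders sum to 2 (valence 2) → 0 H
  atom 10: C, bond orders sum to 3 (valence 4) → 1 H
  atom 11: O, bond orders sum to 1 (valence 2) → 1 H
  atom 12: C, bond orders sum to 3 (valence 4) → 1 H
  atom 13: C, bond orders sum to 4 (valence 4) → 0 H
  atom 14: N, bond orders sum to 1 (valence 3) → 2 H
  atom 15: O, bond orders sum to 2 (valence 2) → 0 H
  atom 16: C, bond orders sum to 3 (valence 4) → 1 H
  atom 17: C, bond orders sum to 2 (valence 4) → 2 H
  atom 18: C, bond orders sum to 4 (valence 4) → 0 H
  atom 19: O, bond orders sum to 2 (valence 2) → 0 H
  atom 20: N, bond orders sum to 1 (valence 3) → 2 H
Totals → C:11, H:15, F:3, N:2, O:4.
In Hill order: C11H15F3N2O4.

C11H15F3N2O4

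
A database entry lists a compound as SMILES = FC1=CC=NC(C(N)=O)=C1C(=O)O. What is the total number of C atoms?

Count every carbon token in the SMILES (each C, including those in ring-closure positions and inside branches).
Carbon count: 7.

7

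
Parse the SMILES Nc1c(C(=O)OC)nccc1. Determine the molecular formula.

Walk through each heavy atom and fill implicit hydrogens from standard valence (C 4, N 3, O 2, S 2, halogen 1); for lowercase aromatic atoms, an aromatic c carries 1 H when it has two neighbours and 0 H with three, and aromatic n carries 0 H:
  atom 1: N, bond orders sum to 1 (valence 3) → 2 H
  atom 2: aromatic c, 3 neighbours → 0 H
  atom 3: aromatic c, 3 neighbours → 0 H
  atom 4: C, bond orders sum to 4 (valence 4) → 0 H
  atom 5: O, bond orders sum to 2 (valence 2) → 0 H
  atom 6: O, bond orders sum to 2 (valence 2) → 0 H
  atom 7: C, bond orders sum to 1 (valence 4) → 3 H
  atom 8: aromatic n, 2 neighbours → 0 H
  atom 9: aromatic c, 2 neighbours → 1 H
  atom 10: aromatic c, 2 neighbours → 1 H
  atom 11: aromatic c, 2 neighbours → 1 H
Totals → C:7, H:8, N:2, O:2.

C7H8N2O2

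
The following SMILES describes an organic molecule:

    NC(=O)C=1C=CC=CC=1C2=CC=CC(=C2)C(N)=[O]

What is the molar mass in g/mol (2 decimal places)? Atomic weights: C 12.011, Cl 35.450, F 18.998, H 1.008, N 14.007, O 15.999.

First, the molecular formula is C14H12N2O2 (counting implicit H from valence).
  C: 14 × 12.011 = 168.154
  H: 12 × 1.008 = 12.096
  N: 2 × 14.007 = 28.014
  O: 2 × 15.999 = 31.998
Sum: 14×12.011 + 12×1.008 + 2×14.007 + 2×15.999 = 240.262 → 240.26 g/mol.

240.26 g/mol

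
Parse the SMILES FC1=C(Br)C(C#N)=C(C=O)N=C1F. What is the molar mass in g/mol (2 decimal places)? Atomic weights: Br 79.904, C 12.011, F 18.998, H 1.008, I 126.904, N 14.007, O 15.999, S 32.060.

247.00 g/mol

First, the molecular formula is C7HBrF2N2O (counting implicit H from valence).
  Br: 1 × 79.904 = 79.904
  C: 7 × 12.011 = 84.077
  F: 2 × 18.998 = 37.996
  H: 1 × 1.008 = 1.008
  N: 2 × 14.007 = 28.014
  O: 1 × 15.999 = 15.999
Sum: 1×79.904 + 7×12.011 + 2×18.998 + 1×1.008 + 2×14.007 + 1×15.999 = 246.998 → 247.00 g/mol.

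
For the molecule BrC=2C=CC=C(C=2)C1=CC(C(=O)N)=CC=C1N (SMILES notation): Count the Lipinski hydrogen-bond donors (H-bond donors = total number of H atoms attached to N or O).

4

Donors: find every N or O and count the H atoms it carries.
  atom 12 (O): bond orders sum to 2 → 0 H
  atom 13 (N): bond orders sum to 1 → 2 H
  atom 17 (N): bond orders sum to 1 → 2 H
Lipinski HBD = 4.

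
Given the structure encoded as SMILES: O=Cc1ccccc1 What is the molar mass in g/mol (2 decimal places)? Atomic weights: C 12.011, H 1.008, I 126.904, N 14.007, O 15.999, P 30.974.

First, the molecular formula is C7H6O (counting implicit H from valence).
  C: 7 × 12.011 = 84.077
  H: 6 × 1.008 = 6.048
  O: 1 × 15.999 = 15.999
Sum: 7×12.011 + 6×1.008 + 1×15.999 = 106.124 → 106.12 g/mol.

106.12 g/mol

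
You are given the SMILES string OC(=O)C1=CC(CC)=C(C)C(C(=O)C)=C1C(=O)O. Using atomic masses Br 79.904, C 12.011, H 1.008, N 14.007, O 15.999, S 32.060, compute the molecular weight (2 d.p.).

250.25 g/mol

First, the molecular formula is C13H14O5 (counting implicit H from valence).
  C: 13 × 12.011 = 156.143
  H: 14 × 1.008 = 14.112
  O: 5 × 15.999 = 79.995
Sum: 13×12.011 + 14×1.008 + 5×15.999 = 250.250 → 250.25 g/mol.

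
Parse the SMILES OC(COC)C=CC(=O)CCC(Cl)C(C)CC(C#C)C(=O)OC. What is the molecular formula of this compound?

Walk through each heavy atom and fill implicit hydrogens from standard valence (C 4, N 3, O 2, S 2, halogen 1):
  atom 1: O, bond orders sum to 1 (valence 2) → 1 H
  atom 2: C, bond orders sum to 3 (valence 4) → 1 H
  atom 3: C, bond orders sum to 2 (valence 4) → 2 H
  atom 4: O, bond orders sum to 2 (valence 2) → 0 H
  atom 5: C, bond orders sum to 1 (valence 4) → 3 H
  atom 6: C, bond orders sum to 3 (valence 4) → 1 H
  atom 7: C, bond orders sum to 3 (valence 4) → 1 H
  atom 8: C, bond orders sum to 4 (valence 4) → 0 H
  atom 9: O, bond orders sum to 2 (valence 2) → 0 H
  atom 10: C, bond orders sum to 2 (valence 4) → 2 H
  atom 11: C, bond orders sum to 2 (valence 4) → 2 H
  atom 12: C, bond orders sum to 3 (valence 4) → 1 H
  atom 13: Cl (halogen, monovalent) → 0 H
  atom 14: C, bond orders sum to 3 (valence 4) → 1 H
  atom 15: C, bond orders sum to 1 (valence 4) → 3 H
  atom 16: C, bond orders sum to 2 (valence 4) → 2 H
  atom 17: C, bond orders sum to 3 (valence 4) → 1 H
  atom 18: C, bond orders sum to 4 (valence 4) → 0 H
  atom 19: C, bond orders sum to 3 (valence 4) → 1 H
  atom 20: C, bond orders sum to 4 (valence 4) → 0 H
  atom 21: O, bond orders sum to 2 (valence 2) → 0 H
  atom 22: O, bond orders sum to 2 (valence 2) → 0 H
  atom 23: C, bond orders sum to 1 (valence 4) → 3 H
Totals → C:17, H:25, Cl:1, O:5.
In Hill order: C17H25ClO5.

C17H25ClO5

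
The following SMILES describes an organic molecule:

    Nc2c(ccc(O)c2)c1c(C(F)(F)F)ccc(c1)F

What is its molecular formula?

C13H9F4NO

Walk through each heavy atom and fill implicit hydrogens from standard valence (C 4, N 3, O 2, S 2, halogen 1); for lowercase aromatic atoms, an aromatic c carries 1 H when it has two neighbours and 0 H with three, and aromatic n carries 0 H:
  atom 1: N, bond orders sum to 1 (valence 3) → 2 H
  atom 2: aromatic c, 3 neighbours → 0 H
  atom 3: aromatic c, 3 neighbours → 0 H
  atom 4: aromatic c, 2 neighbours → 1 H
  atom 5: aromatic c, 2 neighbours → 1 H
  atom 6: aromatic c, 3 neighbours → 0 H
  atom 7: O, bond orders sum to 1 (valence 2) → 1 H
  atom 8: aromatic c, 2 neighbours → 1 H
  atom 9: aromatic c, 3 neighbours → 0 H
  atom 10: aromatic c, 3 neighbours → 0 H
  atom 11: C, bond orders sum to 4 (valence 4) → 0 H
  atom 12: F (halogen, monovalent) → 0 H
  atom 13: F (halogen, monovalent) → 0 H
  atom 14: F (halogen, monovalent) → 0 H
  atom 15: aromatic c, 2 neighbours → 1 H
  atom 16: aromatic c, 2 neighbours → 1 H
  atom 17: aromatic c, 3 neighbours → 0 H
  atom 18: aromatic c, 2 neighbours → 1 H
  atom 19: F (halogen, monovalent) → 0 H
Totals → C:13, H:9, F:4, N:1, O:1.
In Hill order: C13H9F4NO.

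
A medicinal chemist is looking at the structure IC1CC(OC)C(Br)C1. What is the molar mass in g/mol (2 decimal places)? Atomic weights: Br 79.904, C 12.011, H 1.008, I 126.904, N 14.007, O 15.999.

304.95 g/mol

First, the molecular formula is C6H10BrIO (counting implicit H from valence).
  Br: 1 × 79.904 = 79.904
  C: 6 × 12.011 = 72.066
  H: 10 × 1.008 = 10.080
  I: 1 × 126.904 = 126.904
  O: 1 × 15.999 = 15.999
Sum: 1×79.904 + 6×12.011 + 10×1.008 + 1×126.904 + 1×15.999 = 304.953 → 304.95 g/mol.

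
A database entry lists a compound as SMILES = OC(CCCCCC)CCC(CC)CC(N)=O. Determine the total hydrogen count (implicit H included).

29

Walk through each heavy atom and fill implicit hydrogens from standard valence (C 4, N 3, O 2, S 2, halogen 1):
  atom 1: O, bond orders sum to 1 (valence 2) → 1 H
  atom 2: C, bond orders sum to 3 (valence 4) → 1 H
  atom 3: C, bond orders sum to 2 (valence 4) → 2 H
  atom 4: C, bond orders sum to 2 (valence 4) → 2 H
  atom 5: C, bond orders sum to 2 (valence 4) → 2 H
  atom 6: C, bond orders sum to 2 (valence 4) → 2 H
  atom 7: C, bond orders sum to 2 (valence 4) → 2 H
  atom 8: C, bond orders sum to 1 (valence 4) → 3 H
  atom 9: C, bond orders sum to 2 (valence 4) → 2 H
  atom 10: C, bond orders sum to 2 (valence 4) → 2 H
  atom 11: C, bond orders sum to 3 (valence 4) → 1 H
  atom 12: C, bond orders sum to 2 (valence 4) → 2 H
  atom 13: C, bond orders sum to 1 (valence 4) → 3 H
  atom 14: C, bond orders sum to 2 (valence 4) → 2 H
  atom 15: C, bond orders sum to 4 (valence 4) → 0 H
  atom 16: N, bond orders sum to 1 (valence 3) → 2 H
  atom 17: O, bond orders sum to 2 (valence 2) → 0 H
Total hydrogens: 29.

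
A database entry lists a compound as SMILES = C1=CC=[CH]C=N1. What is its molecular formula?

C5H5N

Walk through each heavy atom and fill implicit hydrogens from standard valence (C 4, N 3, O 2, S 2, halogen 1):
  atom 1: C, bond orders sum to 3 (valence 4) → 1 H
  atom 2: C, bond orders sum to 3 (valence 4) → 1 H
  atom 3: C, bond orders sum to 3 (valence 4) → 1 H
  atom 4: C with explicit H count 1
  atom 5: C, bond orders sum to 3 (valence 4) → 1 H
  atom 6: N, bond orders sum to 3 (valence 3) → 0 H
Totals → C:5, H:5, N:1.
In Hill order: C5H5N.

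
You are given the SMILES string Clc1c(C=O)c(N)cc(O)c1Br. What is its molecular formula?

Walk through each heavy atom and fill implicit hydrogens from standard valence (C 4, N 3, O 2, S 2, halogen 1); for lowercase aromatic atoms, an aromatic c carries 1 H when it has two neighbours and 0 H with three, and aromatic n carries 0 H:
  atom 1: Cl (halogen, monovalent) → 0 H
  atom 2: aromatic c, 3 neighbours → 0 H
  atom 3: aromatic c, 3 neighbours → 0 H
  atom 4: C, bond orders sum to 3 (valence 4) → 1 H
  atom 5: O, bond orders sum to 2 (valence 2) → 0 H
  atom 6: aromatic c, 3 neighbours → 0 H
  atom 7: N, bond orders sum to 1 (valence 3) → 2 H
  atom 8: aromatic c, 2 neighbours → 1 H
  atom 9: aromatic c, 3 neighbours → 0 H
  atom 10: O, bond orders sum to 1 (valence 2) → 1 H
  atom 11: aromatic c, 3 neighbours → 0 H
  atom 12: Br (halogen, monovalent) → 0 H
Totals → C:7, H:5, Br:1, Cl:1, N:1, O:2.
In Hill order: C7H5BrClNO2.

C7H5BrClNO2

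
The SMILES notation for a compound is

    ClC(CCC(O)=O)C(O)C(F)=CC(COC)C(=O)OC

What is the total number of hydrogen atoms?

Walk through each heavy atom and fill implicit hydrogens from standard valence (C 4, N 3, O 2, S 2, halogen 1):
  atom 1: Cl (halogen, monovalent) → 0 H
  atom 2: C, bond orders sum to 3 (valence 4) → 1 H
  atom 3: C, bond orders sum to 2 (valence 4) → 2 H
  atom 4: C, bond orders sum to 2 (valence 4) → 2 H
  atom 5: C, bond orders sum to 4 (valence 4) → 0 H
  atom 6: O, bond orders sum to 1 (valence 2) → 1 H
  atom 7: O, bond orders sum to 2 (valence 2) → 0 H
  atom 8: C, bond orders sum to 3 (valence 4) → 1 H
  atom 9: O, bond orders sum to 1 (valence 2) → 1 H
  atom 10: C, bond orders sum to 4 (valence 4) → 0 H
  atom 11: F (halogen, monovalent) → 0 H
  atom 12: C, bond orders sum to 3 (valence 4) → 1 H
  atom 13: C, bond orders sum to 3 (valence 4) → 1 H
  atom 14: C, bond orders sum to 2 (valence 4) → 2 H
  atom 15: O, bond orders sum to 2 (valence 2) → 0 H
  atom 16: C, bond orders sum to 1 (valence 4) → 3 H
  atom 17: C, bond orders sum to 4 (valence 4) → 0 H
  atom 18: O, bond orders sum to 2 (valence 2) → 0 H
  atom 19: O, bond orders sum to 2 (valence 2) → 0 H
  atom 20: C, bond orders sum to 1 (valence 4) → 3 H
Total hydrogens: 18.

18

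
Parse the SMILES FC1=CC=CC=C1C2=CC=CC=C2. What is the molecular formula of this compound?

Walk through each heavy atom and fill implicit hydrogens from standard valence (C 4, N 3, O 2, S 2, halogen 1):
  atom 1: F (halogen, monovalent) → 0 H
  atom 2: C, bond orders sum to 4 (valence 4) → 0 H
  atom 3: C, bond orders sum to 3 (valence 4) → 1 H
  atom 4: C, bond orders sum to 3 (valence 4) → 1 H
  atom 5: C, bond orders sum to 3 (valence 4) → 1 H
  atom 6: C, bond orders sum to 3 (valence 4) → 1 H
  atom 7: C, bond orders sum to 4 (valence 4) → 0 H
  atom 8: C, bond orders sum to 4 (valence 4) → 0 H
  atom 9: C, bond orders sum to 3 (valence 4) → 1 H
  atom 10: C, bond orders sum to 3 (valence 4) → 1 H
  atom 11: C, bond orders sum to 3 (valence 4) → 1 H
  atom 12: C, bond orders sum to 3 (valence 4) → 1 H
  atom 13: C, bond orders sum to 3 (valence 4) → 1 H
Totals → C:12, H:9, F:1.
In Hill order: C12H9F.

C12H9F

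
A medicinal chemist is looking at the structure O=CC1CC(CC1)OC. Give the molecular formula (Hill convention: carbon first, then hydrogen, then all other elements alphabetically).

Walk through each heavy atom and fill implicit hydrogens from standard valence (C 4, N 3, O 2, S 2, halogen 1):
  atom 1: O, bond orders sum to 2 (valence 2) → 0 H
  atom 2: C, bond orders sum to 3 (valence 4) → 1 H
  atom 3: C, bond orders sum to 3 (valence 4) → 1 H
  atom 4: C, bond orders sum to 2 (valence 4) → 2 H
  atom 5: C, bond orders sum to 3 (valence 4) → 1 H
  atom 6: C, bond orders sum to 2 (valence 4) → 2 H
  atom 7: C, bond orders sum to 2 (valence 4) → 2 H
  atom 8: O, bond orders sum to 2 (valence 2) → 0 H
  atom 9: C, bond orders sum to 1 (valence 4) → 3 H
Totals → C:7, H:12, O:2.
In Hill order: C7H12O2.

C7H12O2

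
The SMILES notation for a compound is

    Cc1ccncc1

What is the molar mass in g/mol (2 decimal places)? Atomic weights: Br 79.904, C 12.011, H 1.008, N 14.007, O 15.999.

93.13 g/mol

First, the molecular formula is C6H7N (counting implicit H from valence).
  C: 6 × 12.011 = 72.066
  H: 7 × 1.008 = 7.056
  N: 1 × 14.007 = 14.007
Sum: 6×12.011 + 7×1.008 + 1×14.007 = 93.129 → 93.13 g/mol.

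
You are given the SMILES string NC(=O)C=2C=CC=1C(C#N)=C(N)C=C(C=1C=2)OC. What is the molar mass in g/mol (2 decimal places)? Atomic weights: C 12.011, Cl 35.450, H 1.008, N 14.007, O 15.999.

241.25 g/mol

First, the molecular formula is C13H11N3O2 (counting implicit H from valence).
  C: 13 × 12.011 = 156.143
  H: 11 × 1.008 = 11.088
  N: 3 × 14.007 = 42.021
  O: 2 × 15.999 = 31.998
Sum: 13×12.011 + 11×1.008 + 3×14.007 + 2×15.999 = 241.250 → 241.25 g/mol.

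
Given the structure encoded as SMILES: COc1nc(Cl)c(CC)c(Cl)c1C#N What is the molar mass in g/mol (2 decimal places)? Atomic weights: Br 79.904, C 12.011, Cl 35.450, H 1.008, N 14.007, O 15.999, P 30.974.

First, the molecular formula is C9H8Cl2N2O (counting implicit H from valence).
  C: 9 × 12.011 = 108.099
  Cl: 2 × 35.450 = 70.900
  H: 8 × 1.008 = 8.064
  N: 2 × 14.007 = 28.014
  O: 1 × 15.999 = 15.999
Sum: 9×12.011 + 2×35.450 + 8×1.008 + 2×14.007 + 1×15.999 = 231.076 → 231.08 g/mol.

231.08 g/mol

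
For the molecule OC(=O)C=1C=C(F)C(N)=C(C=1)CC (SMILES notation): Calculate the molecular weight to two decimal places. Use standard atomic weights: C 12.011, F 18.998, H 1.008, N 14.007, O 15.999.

First, the molecular formula is C9H10FNO2 (counting implicit H from valence).
  C: 9 × 12.011 = 108.099
  F: 1 × 18.998 = 18.998
  H: 10 × 1.008 = 10.080
  N: 1 × 14.007 = 14.007
  O: 2 × 15.999 = 31.998
Sum: 9×12.011 + 1×18.998 + 10×1.008 + 1×14.007 + 2×15.999 = 183.182 → 183.18 g/mol.

183.18 g/mol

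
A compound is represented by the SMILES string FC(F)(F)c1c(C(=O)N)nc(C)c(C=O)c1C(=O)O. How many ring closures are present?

In SMILES, each pair of matching ring-closure digits denotes one ring-closing bond; the number of such bonds equals the number of independent rings.
Ring-closure bonds here: 1.

1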